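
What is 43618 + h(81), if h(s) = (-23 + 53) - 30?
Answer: 43618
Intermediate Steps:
h(s) = 0 (h(s) = 30 - 30 = 0)
43618 + h(81) = 43618 + 0 = 43618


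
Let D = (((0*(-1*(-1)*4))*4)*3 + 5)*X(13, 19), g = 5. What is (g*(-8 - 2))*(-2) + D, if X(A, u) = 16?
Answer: 180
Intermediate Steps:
D = 80 (D = (((0*(-1*(-1)*4))*4)*3 + 5)*16 = (((0*(1*4))*4)*3 + 5)*16 = (((0*4)*4)*3 + 5)*16 = ((0*4)*3 + 5)*16 = (0*3 + 5)*16 = (0 + 5)*16 = 5*16 = 80)
(g*(-8 - 2))*(-2) + D = (5*(-8 - 2))*(-2) + 80 = (5*(-10))*(-2) + 80 = -50*(-2) + 80 = 100 + 80 = 180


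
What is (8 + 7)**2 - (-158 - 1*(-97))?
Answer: 286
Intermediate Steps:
(8 + 7)**2 - (-158 - 1*(-97)) = 15**2 - (-158 + 97) = 225 - 1*(-61) = 225 + 61 = 286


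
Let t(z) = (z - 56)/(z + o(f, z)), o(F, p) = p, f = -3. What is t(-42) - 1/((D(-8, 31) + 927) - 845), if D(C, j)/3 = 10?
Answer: 389/336 ≈ 1.1577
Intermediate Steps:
D(C, j) = 30 (D(C, j) = 3*10 = 30)
t(z) = (-56 + z)/(2*z) (t(z) = (z - 56)/(z + z) = (-56 + z)/((2*z)) = (-56 + z)*(1/(2*z)) = (-56 + z)/(2*z))
t(-42) - 1/((D(-8, 31) + 927) - 845) = (½)*(-56 - 42)/(-42) - 1/((30 + 927) - 845) = (½)*(-1/42)*(-98) - 1/(957 - 845) = 7/6 - 1/112 = 389/336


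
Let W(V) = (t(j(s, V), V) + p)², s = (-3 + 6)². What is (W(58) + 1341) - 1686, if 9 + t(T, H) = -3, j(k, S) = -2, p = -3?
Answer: -120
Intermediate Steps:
s = 9 (s = 3² = 9)
t(T, H) = -12 (t(T, H) = -9 - 3 = -12)
W(V) = 225 (W(V) = (-12 - 3)² = (-15)² = 225)
(W(58) + 1341) - 1686 = (225 + 1341) - 1686 = 1566 - 1686 = -120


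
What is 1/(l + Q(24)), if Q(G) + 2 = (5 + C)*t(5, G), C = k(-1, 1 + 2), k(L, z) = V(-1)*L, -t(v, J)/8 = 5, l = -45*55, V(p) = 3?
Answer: -1/2557 ≈ -0.00039108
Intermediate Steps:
l = -2475
t(v, J) = -40 (t(v, J) = -8*5 = -40)
k(L, z) = 3*L
C = -3 (C = 3*(-1) = -3)
Q(G) = -82 (Q(G) = -2 + (5 - 3)*(-40) = -2 + 2*(-40) = -2 - 80 = -82)
1/(l + Q(24)) = 1/(-2475 - 82) = 1/(-2557) = -1/2557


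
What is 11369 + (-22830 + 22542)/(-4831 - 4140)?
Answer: 101991587/8971 ≈ 11369.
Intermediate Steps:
11369 + (-22830 + 22542)/(-4831 - 4140) = 11369 - 288/(-8971) = 11369 - 288*(-1/8971) = 11369 + 288/8971 = 101991587/8971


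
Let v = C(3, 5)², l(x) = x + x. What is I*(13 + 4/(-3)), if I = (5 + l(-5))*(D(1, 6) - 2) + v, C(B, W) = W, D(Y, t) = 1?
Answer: 350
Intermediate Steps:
l(x) = 2*x
v = 25 (v = 5² = 25)
I = 30 (I = (5 + 2*(-5))*(1 - 2) + 25 = (5 - 10)*(-1) + 25 = -5*(-1) + 25 = 5 + 25 = 30)
I*(13 + 4/(-3)) = 30*(13 + 4/(-3)) = 30*(13 + 4*(-⅓)) = 30*(13 - 4/3) = 30*(35/3) = 350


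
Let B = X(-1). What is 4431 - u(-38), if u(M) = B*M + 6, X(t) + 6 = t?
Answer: 4159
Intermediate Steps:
X(t) = -6 + t
B = -7 (B = -6 - 1 = -7)
u(M) = 6 - 7*M (u(M) = -7*M + 6 = 6 - 7*M)
4431 - u(-38) = 4431 - (6 - 7*(-38)) = 4431 - (6 + 266) = 4431 - 1*272 = 4431 - 272 = 4159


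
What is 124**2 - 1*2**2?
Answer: 15372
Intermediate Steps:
124**2 - 1*2**2 = 15376 - 1*4 = 15376 - 4 = 15372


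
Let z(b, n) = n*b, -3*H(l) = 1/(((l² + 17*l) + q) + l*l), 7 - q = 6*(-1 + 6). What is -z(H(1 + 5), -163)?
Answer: -163/453 ≈ -0.35982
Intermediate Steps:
q = -23 (q = 7 - 6*(-1 + 6) = 7 - 6*5 = 7 - 1*30 = 7 - 30 = -23)
H(l) = -1/(3*(-23 + 2*l² + 17*l)) (H(l) = -1/(3*(((l² + 17*l) - 23) + l*l)) = -1/(3*((-23 + l² + 17*l) + l²)) = -1/(3*(-23 + 2*l² + 17*l)))
z(b, n) = b*n
-z(H(1 + 5), -163) = -(-1/(-69 + 6*(1 + 5)² + 51*(1 + 5)))*(-163) = -(-1/(-69 + 6*6² + 51*6))*(-163) = -(-1/(-69 + 6*36 + 306))*(-163) = -(-1/(-69 + 216 + 306))*(-163) = -(-1/453)*(-163) = -(-1*1/453)*(-163) = -(-1)*(-163)/453 = -1*163/453 = -163/453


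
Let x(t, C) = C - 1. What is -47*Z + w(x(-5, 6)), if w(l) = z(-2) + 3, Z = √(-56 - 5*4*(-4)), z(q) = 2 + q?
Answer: 3 - 94*√6 ≈ -227.25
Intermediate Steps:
x(t, C) = -1 + C
Z = 2*√6 (Z = √(-56 - 20*(-4)) = √(-56 + 80) = √24 = 2*√6 ≈ 4.8990)
w(l) = 3 (w(l) = (2 - 2) + 3 = 0 + 3 = 3)
-47*Z + w(x(-5, 6)) = -94*√6 + 3 = 3 - 94*√6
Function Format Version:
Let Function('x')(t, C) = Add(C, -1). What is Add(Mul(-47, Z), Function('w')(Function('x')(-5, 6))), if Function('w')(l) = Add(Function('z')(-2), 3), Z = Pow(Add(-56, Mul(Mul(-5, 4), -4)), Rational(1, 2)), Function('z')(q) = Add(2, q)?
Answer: Add(3, Mul(-94, Pow(6, Rational(1, 2)))) ≈ -227.25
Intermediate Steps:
Function('x')(t, C) = Add(-1, C)
Z = Mul(2, Pow(6, Rational(1, 2))) (Z = Pow(Add(-56, Mul(-20, -4)), Rational(1, 2)) = Pow(Add(-56, 80), Rational(1, 2)) = Pow(24, Rational(1, 2)) = Mul(2, Pow(6, Rational(1, 2))) ≈ 4.8990)
Function('w')(l) = 3 (Function('w')(l) = Add(Add(2, -2), 3) = Add(0, 3) = 3)
Add(Mul(-47, Z), Function('w')(Function('x')(-5, 6))) = Add(Mul(-47, Mul(2, Pow(6, Rational(1, 2)))), 3) = Add(Mul(-94, Pow(6, Rational(1, 2))), 3) = Add(3, Mul(-94, Pow(6, Rational(1, 2))))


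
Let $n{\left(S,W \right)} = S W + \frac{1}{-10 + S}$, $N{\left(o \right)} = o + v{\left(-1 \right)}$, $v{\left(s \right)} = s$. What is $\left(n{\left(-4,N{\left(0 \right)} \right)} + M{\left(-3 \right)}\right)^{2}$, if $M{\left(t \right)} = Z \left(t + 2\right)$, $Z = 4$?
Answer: $\frac{1}{196} \approx 0.005102$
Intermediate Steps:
$M{\left(t \right)} = 8 + 4 t$ ($M{\left(t \right)} = 4 \left(t + 2\right) = 4 \left(2 + t\right) = 8 + 4 t$)
$N{\left(o \right)} = -1 + o$ ($N{\left(o \right)} = o - 1 = -1 + o$)
$n{\left(S,W \right)} = \frac{1}{-10 + S} + S W$
$\left(n{\left(-4,N{\left(0 \right)} \right)} + M{\left(-3 \right)}\right)^{2} = \left(\frac{1 + \left(-1 + 0\right) \left(-4\right)^{2} - - 40 \left(-1 + 0\right)}{-10 - 4} + \left(8 + 4 \left(-3\right)\right)\right)^{2} = \left(\frac{1 - 16 - \left(-40\right) \left(-1\right)}{-14} + \left(8 - 12\right)\right)^{2} = \left(- \frac{1 - 16 - 40}{14} - 4\right)^{2} = \left(\left(- \frac{1}{14}\right) \left(-55\right) - 4\right)^{2} = \left(\frac{55}{14} - 4\right)^{2} = \left(- \frac{1}{14}\right)^{2} = \frac{1}{196}$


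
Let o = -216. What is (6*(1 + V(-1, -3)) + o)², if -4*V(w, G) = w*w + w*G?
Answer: 46656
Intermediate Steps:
V(w, G) = -w²/4 - G*w/4 (V(w, G) = -(w*w + w*G)/4 = -(w² + G*w)/4 = -w²/4 - G*w/4)
(6*(1 + V(-1, -3)) + o)² = (6*(1 - ¼*(-1)*(-3 - 1)) - 216)² = (6*(1 - ¼*(-1)*(-4)) - 216)² = (6*(1 - 1) - 216)² = (6*0 - 216)² = (0 - 216)² = (-216)² = 46656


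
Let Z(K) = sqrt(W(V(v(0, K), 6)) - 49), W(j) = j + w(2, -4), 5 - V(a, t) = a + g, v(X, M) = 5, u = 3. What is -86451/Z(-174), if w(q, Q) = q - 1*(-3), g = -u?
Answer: 86451*I*sqrt(41)/41 ≈ 13501.0*I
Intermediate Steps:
g = -3 (g = -1*3 = -3)
V(a, t) = 8 - a (V(a, t) = 5 - (a - 3) = 5 - (-3 + a) = 5 + (3 - a) = 8 - a)
w(q, Q) = 3 + q (w(q, Q) = q + 3 = 3 + q)
W(j) = 5 + j (W(j) = j + (3 + 2) = j + 5 = 5 + j)
Z(K) = I*sqrt(41) (Z(K) = sqrt((5 + (8 - 1*5)) - 49) = sqrt((5 + (8 - 5)) - 49) = sqrt((5 + 3) - 49) = sqrt(8 - 49) = sqrt(-41) = I*sqrt(41))
-86451/Z(-174) = -86451*(-I*sqrt(41)/41) = -(-86451)*I*sqrt(41)/41 = 86451*I*sqrt(41)/41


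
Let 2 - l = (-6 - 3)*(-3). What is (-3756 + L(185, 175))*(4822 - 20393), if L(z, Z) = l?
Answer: 58873951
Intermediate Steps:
l = -25 (l = 2 - (-6 - 3)*(-3) = 2 - (-9)*(-3) = 2 - 1*27 = 2 - 27 = -25)
L(z, Z) = -25
(-3756 + L(185, 175))*(4822 - 20393) = (-3756 - 25)*(4822 - 20393) = -3781*(-15571) = 58873951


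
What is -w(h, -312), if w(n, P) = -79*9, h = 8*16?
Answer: 711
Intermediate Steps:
h = 128
w(n, P) = -711
-w(h, -312) = -1*(-711) = 711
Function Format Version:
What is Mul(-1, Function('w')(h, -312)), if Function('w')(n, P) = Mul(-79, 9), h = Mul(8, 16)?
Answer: 711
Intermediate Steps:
h = 128
Function('w')(n, P) = -711
Mul(-1, Function('w')(h, -312)) = Mul(-1, -711) = 711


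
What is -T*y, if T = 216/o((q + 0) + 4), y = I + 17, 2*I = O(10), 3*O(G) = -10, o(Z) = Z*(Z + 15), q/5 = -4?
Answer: -207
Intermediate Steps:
q = -20 (q = 5*(-4) = -20)
o(Z) = Z*(15 + Z)
O(G) = -10/3 (O(G) = (⅓)*(-10) = -10/3)
I = -5/3 (I = (½)*(-10/3) = -5/3 ≈ -1.6667)
y = 46/3 (y = -5/3 + 17 = 46/3 ≈ 15.333)
T = 27/2 (T = 216/((((-20 + 0) + 4)*(15 + ((-20 + 0) + 4)))) = 216/(((-20 + 4)*(15 + (-20 + 4)))) = 216/((-16*(15 - 16))) = 216/((-16*(-1))) = 216/16 = 216*(1/16) = 27/2 ≈ 13.500)
-T*y = -27*46/(2*3) = -1*207 = -207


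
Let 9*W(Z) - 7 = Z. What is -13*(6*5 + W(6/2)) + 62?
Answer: -3082/9 ≈ -342.44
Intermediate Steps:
W(Z) = 7/9 + Z/9
-13*(6*5 + W(6/2)) + 62 = -13*(6*5 + (7/9 + (6/2)/9)) + 62 = -13*(30 + (7/9 + (6*(½))/9)) + 62 = -13*(30 + (7/9 + (⅑)*3)) + 62 = -13*(30 + (7/9 + ⅓)) + 62 = -13*(30 + 10/9) + 62 = -13*280/9 + 62 = -3640/9 + 62 = -3082/9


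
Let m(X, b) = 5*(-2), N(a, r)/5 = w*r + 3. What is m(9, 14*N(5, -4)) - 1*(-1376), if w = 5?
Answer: 1366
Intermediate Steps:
N(a, r) = 15 + 25*r (N(a, r) = 5*(5*r + 3) = 5*(3 + 5*r) = 15 + 25*r)
m(X, b) = -10
m(9, 14*N(5, -4)) - 1*(-1376) = -10 - 1*(-1376) = -10 + 1376 = 1366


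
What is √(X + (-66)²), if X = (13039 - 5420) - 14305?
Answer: I*√2330 ≈ 48.27*I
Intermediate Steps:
X = -6686 (X = 7619 - 14305 = -6686)
√(X + (-66)²) = √(-6686 + (-66)²) = √(-6686 + 4356) = √(-2330) = I*√2330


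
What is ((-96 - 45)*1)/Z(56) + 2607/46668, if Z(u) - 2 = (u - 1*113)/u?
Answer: -122782381/855580 ≈ -143.51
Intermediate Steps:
Z(u) = 2 + (-113 + u)/u (Z(u) = 2 + (u - 1*113)/u = 2 + (u - 113)/u = 2 + (-113 + u)/u)
((-96 - 45)*1)/Z(56) + 2607/46668 = ((-96 - 45)*1)/(3 - 113/56) + 2607/46668 = (-141*1)/(3 - 113*1/56) + 2607*(1/46668) = -141/(3 - 113/56) + 869/15556 = -141/55/56 + 869/15556 = -141*56/55 + 869/15556 = -7896/55 + 869/15556 = -122782381/855580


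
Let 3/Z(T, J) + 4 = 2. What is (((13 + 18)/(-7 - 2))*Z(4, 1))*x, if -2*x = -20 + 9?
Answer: 341/12 ≈ 28.417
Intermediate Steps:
x = 11/2 (x = -(-20 + 9)/2 = -½*(-11) = 11/2 ≈ 5.5000)
Z(T, J) = -3/2 (Z(T, J) = 3/(-4 + 2) = 3/(-2) = 3*(-½) = -3/2)
(((13 + 18)/(-7 - 2))*Z(4, 1))*x = (((13 + 18)/(-7 - 2))*(-3/2))*(11/2) = ((31/(-9))*(-3/2))*(11/2) = ((31*(-⅑))*(-3/2))*(11/2) = -31/9*(-3/2)*(11/2) = (31/6)*(11/2) = 341/12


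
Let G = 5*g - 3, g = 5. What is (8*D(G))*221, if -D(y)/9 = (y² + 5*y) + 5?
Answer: -9531288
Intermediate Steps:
G = 22 (G = 5*5 - 3 = 25 - 3 = 22)
D(y) = -45 - 45*y - 9*y² (D(y) = -9*((y² + 5*y) + 5) = -9*(5 + y² + 5*y) = -45 - 45*y - 9*y²)
(8*D(G))*221 = (8*(-45 - 45*22 - 9*22²))*221 = (8*(-45 - 990 - 9*484))*221 = (8*(-45 - 990 - 4356))*221 = (8*(-5391))*221 = -43128*221 = -9531288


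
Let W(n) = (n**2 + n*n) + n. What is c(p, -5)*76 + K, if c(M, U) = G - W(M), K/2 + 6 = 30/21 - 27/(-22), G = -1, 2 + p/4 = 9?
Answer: -9346159/77 ≈ -1.2138e+5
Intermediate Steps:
W(n) = n + 2*n**2 (W(n) = (n**2 + n**2) + n = 2*n**2 + n = n + 2*n**2)
p = 28 (p = -8 + 4*9 = -8 + 36 = 28)
K = -515/77 (K = -12 + 2*(30/21 - 27/(-22)) = -12 + 2*(30*(1/21) - 27*(-1/22)) = -12 + 2*(10/7 + 27/22) = -12 + 2*(409/154) = -12 + 409/77 = -515/77 ≈ -6.6883)
c(M, U) = -1 - M*(1 + 2*M)
c(p, -5)*76 + K = (-1 - 1*28*(1 + 2*28))*76 - 515/77 = (-1 - 1*28*(1 + 56))*76 - 515/77 = (-1 - 1*28*57)*76 - 515/77 = (-1 - 1596)*76 - 515/77 = -1597*76 - 515/77 = -121372 - 515/77 = -9346159/77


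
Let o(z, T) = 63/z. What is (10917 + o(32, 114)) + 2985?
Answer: 444927/32 ≈ 13904.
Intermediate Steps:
(10917 + o(32, 114)) + 2985 = (10917 + 63/32) + 2985 = 349407/32 + 2985 = 444927/32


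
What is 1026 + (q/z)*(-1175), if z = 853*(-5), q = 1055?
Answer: 1123103/853 ≈ 1316.7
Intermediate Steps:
z = -4265
1026 + (q/z)*(-1175) = 1026 + (1055/(-4265))*(-1175) = 1026 + (1055*(-1/4265))*(-1175) = 1026 - 211/853*(-1175) = 1026 + 247925/853 = 1123103/853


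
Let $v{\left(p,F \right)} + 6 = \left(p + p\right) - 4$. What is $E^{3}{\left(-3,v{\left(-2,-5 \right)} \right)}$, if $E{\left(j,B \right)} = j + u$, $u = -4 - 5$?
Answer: $-1728$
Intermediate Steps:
$u = -9$
$v{\left(p,F \right)} = -10 + 2 p$ ($v{\left(p,F \right)} = -6 + \left(\left(p + p\right) - 4\right) = -6 + \left(2 p - 4\right) = -6 + \left(-4 + 2 p\right) = -10 + 2 p$)
$E{\left(j,B \right)} = -9 + j$ ($E{\left(j,B \right)} = j - 9 = -9 + j$)
$E^{3}{\left(-3,v{\left(-2,-5 \right)} \right)} = \left(-9 - 3\right)^{3} = \left(-12\right)^{3} = -1728$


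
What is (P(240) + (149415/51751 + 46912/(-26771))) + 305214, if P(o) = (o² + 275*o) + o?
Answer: 84917735465741/197918003 ≈ 4.2906e+5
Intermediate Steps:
P(o) = o² + 276*o
(P(240) + (149415/51751 + 46912/(-26771))) + 305214 = (240*(276 + 240) + (149415/51751 + 46912/(-26771))) + 305214 = (240*516 + (149415*(1/51751) + 46912*(-1/26771))) + 305214 = (123840 + (21345/7393 - 46912/26771)) + 305214 = (123840 + 224606579/197918003) + 305214 = 24510390098099/197918003 + 305214 = 84917735465741/197918003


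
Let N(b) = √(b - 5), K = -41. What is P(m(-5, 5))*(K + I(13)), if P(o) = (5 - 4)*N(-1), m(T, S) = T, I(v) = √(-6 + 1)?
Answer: I*√6*(-41 + I*√5) ≈ -5.4772 - 100.43*I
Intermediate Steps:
N(b) = √(-5 + b)
I(v) = I*√5 (I(v) = √(-5) = I*√5)
P(o) = I*√6 (P(o) = (5 - 4)*√(-5 - 1) = 1*√(-6) = 1*(I*√6) = I*√6)
P(m(-5, 5))*(K + I(13)) = (I*√6)*(-41 + I*√5) = I*√6*(-41 + I*√5)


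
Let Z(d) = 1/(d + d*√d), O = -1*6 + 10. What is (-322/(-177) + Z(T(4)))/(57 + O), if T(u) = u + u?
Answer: 17855/604632 + √2/1708 ≈ 0.030358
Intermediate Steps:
T(u) = 2*u
O = 4 (O = -6 + 10 = 4)
Z(d) = 1/(d + d^(3/2))
(-322/(-177) + Z(T(4)))/(57 + O) = (-322/(-177) + 1/(2*4 + (2*4)^(3/2)))/(57 + 4) = (-322*(-1/177) + 1/(8 + 8^(3/2)))/61 = (322/177 + 1/(8 + 16*√2))*(1/61) = 322/10797 + 1/(61*(8 + 16*√2))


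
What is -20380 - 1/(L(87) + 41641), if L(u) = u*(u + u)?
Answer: -1157156021/56779 ≈ -20380.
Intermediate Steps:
L(u) = 2*u² (L(u) = u*(2*u) = 2*u²)
-20380 - 1/(L(87) + 41641) = -20380 - 1/(2*87² + 41641) = -20380 - 1/(2*7569 + 41641) = -20380 - 1/(15138 + 41641) = -20380 - 1/56779 = -1157156021/56779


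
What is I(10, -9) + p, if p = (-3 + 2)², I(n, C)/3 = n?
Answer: 31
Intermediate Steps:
I(n, C) = 3*n
p = 1 (p = (-1)² = 1)
I(10, -9) + p = 3*10 + 1 = 30 + 1 = 31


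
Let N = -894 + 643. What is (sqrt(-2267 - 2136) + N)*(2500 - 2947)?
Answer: 112197 - 447*I*sqrt(4403) ≈ 1.122e+5 - 29661.0*I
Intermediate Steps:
N = -251
(sqrt(-2267 - 2136) + N)*(2500 - 2947) = (sqrt(-2267 - 2136) - 251)*(2500 - 2947) = (sqrt(-4403) - 251)*(-447) = (I*sqrt(4403) - 251)*(-447) = (-251 + I*sqrt(4403))*(-447) = 112197 - 447*I*sqrt(4403)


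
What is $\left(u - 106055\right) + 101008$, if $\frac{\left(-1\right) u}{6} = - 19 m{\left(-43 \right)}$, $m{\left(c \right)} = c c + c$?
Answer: $200837$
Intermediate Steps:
$m{\left(c \right)} = c + c^{2}$ ($m{\left(c \right)} = c^{2} + c = c + c^{2}$)
$u = 205884$ ($u = - 6 \left(- 19 \left(- 43 \left(1 - 43\right)\right)\right) = - 6 \left(- 19 \left(\left(-43\right) \left(-42\right)\right)\right) = - 6 \left(\left(-19\right) 1806\right) = \left(-6\right) \left(-34314\right) = 205884$)
$\left(u - 106055\right) + 101008 = \left(205884 - 106055\right) + 101008 = 99829 + 101008 = 200837$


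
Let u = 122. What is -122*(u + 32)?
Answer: -18788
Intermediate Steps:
-122*(u + 32) = -122*(122 + 32) = -122*154 = -18788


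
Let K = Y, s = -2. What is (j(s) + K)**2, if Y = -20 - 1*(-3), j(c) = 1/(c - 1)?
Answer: 2704/9 ≈ 300.44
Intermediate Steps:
j(c) = 1/(-1 + c)
Y = -17 (Y = -20 + 3 = -17)
K = -17
(j(s) + K)**2 = (1/(-1 - 2) - 17)**2 = (1/(-3) - 17)**2 = (-1/3 - 17)**2 = (-52/3)**2 = 2704/9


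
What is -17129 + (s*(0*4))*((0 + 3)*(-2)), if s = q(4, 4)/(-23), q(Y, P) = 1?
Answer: -17129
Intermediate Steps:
s = -1/23 (s = 1/(-23) = 1*(-1/23) = -1/23 ≈ -0.043478)
-17129 + (s*(0*4))*((0 + 3)*(-2)) = -17129 + (-0*4)*((0 + 3)*(-2)) = -17129 + (-1/23*0)*(3*(-2)) = -17129 + 0*(-6) = -17129 + 0 = -17129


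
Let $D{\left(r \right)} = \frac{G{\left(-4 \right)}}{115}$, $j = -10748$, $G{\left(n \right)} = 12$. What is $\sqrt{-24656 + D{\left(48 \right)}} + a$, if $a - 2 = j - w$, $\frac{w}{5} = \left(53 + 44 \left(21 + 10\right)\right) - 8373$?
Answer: $24034 + \frac{2 i \sqrt{81518555}}{115} \approx 24034.0 + 157.02 i$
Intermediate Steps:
$D{\left(r \right)} = \frac{12}{115}$
$w = -34780$ ($w = 5 \left(\left(53 + 44 \left(21 + 10\right)\right) - 8373\right) = 5 \left(\left(53 + 44 \cdot 31\right) - 8373\right) = 5 \left(\left(53 + 1364\right) - 8373\right) = 5 \left(1417 - 8373\right) = 5 \left(-6956\right) = -34780$)
$a = 24034$ ($a = 2 - -24032 = 2 + \left(-10748 + 34780\right) = 2 + 24032 = 24034$)
$\sqrt{-24656 + D{\left(48 \right)}} + a = \sqrt{-24656 + \frac{12}{115}} + 24034 = \sqrt{- \frac{2835428}{115}} + 24034 = \frac{2 i \sqrt{81518555}}{115} + 24034 = 24034 + \frac{2 i \sqrt{81518555}}{115}$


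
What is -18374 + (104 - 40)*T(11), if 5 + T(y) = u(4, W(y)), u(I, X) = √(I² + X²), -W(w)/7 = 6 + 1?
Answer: -18694 + 64*√2417 ≈ -15548.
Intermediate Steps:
W(w) = -49 (W(w) = -7*(6 + 1) = -7*7 = -49)
T(y) = -5 + √2417 (T(y) = -5 + √(4² + (-49)²) = -5 + √(16 + 2401) = -5 + √2417)
-18374 + (104 - 40)*T(11) = -18374 + (104 - 40)*(-5 + √2417) = -18374 + 64*(-5 + √2417) = -18374 + (-320 + 64*√2417) = -18694 + 64*√2417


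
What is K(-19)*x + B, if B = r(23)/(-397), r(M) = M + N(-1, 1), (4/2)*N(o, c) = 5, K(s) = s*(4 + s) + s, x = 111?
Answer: 23443593/794 ≈ 29526.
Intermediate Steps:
K(s) = s + s*(4 + s)
N(o, c) = 5/2 (N(o, c) = (1/2)*5 = 5/2)
r(M) = 5/2 + M (r(M) = M + 5/2 = 5/2 + M)
B = -51/794 (B = (5/2 + 23)/(-397) = (51/2)*(-1/397) = -51/794 ≈ -0.064232)
K(-19)*x + B = -19*(5 - 19)*111 - 51/794 = -19*(-14)*111 - 51/794 = 266*111 - 51/794 = 29526 - 51/794 = 23443593/794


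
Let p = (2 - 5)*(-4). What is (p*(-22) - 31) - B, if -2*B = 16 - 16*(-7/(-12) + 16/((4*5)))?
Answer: -4471/15 ≈ -298.07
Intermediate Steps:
p = 12 (p = -3*(-4) = 12)
B = 46/15 (B = -(16 - 16*(-7/(-12) + 16/((4*5))))/2 = -(16 - 16*(-7*(-1/12) + 16/20))/2 = -(16 - 16*(7/12 + 16*(1/20)))/2 = -(16 - 16*(7/12 + ⅘))/2 = -(16 - 16*83/60)/2 = -(16 - 332/15)/2 = -½*(-92/15) = 46/15 ≈ 3.0667)
(p*(-22) - 31) - B = (12*(-22) - 31) - 1*46/15 = (-264 - 31) - 46/15 = -295 - 46/15 = -4471/15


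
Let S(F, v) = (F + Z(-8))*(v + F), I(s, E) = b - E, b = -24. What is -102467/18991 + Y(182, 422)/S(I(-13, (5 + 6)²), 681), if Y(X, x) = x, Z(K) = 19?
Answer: -494873251/91612584 ≈ -5.4018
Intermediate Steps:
I(s, E) = -24 - E
S(F, v) = (19 + F)*(F + v) (S(F, v) = (F + 19)*(v + F) = (19 + F)*(F + v))
-102467/18991 + Y(182, 422)/S(I(-13, (5 + 6)²), 681) = -102467/18991 + 422/((-24 - (5 + 6)²)² + 19*(-24 - (5 + 6)²) + 19*681 + (-24 - (5 + 6)²)*681) = -102467*1/18991 + 422/((-24 - 1*11²)² + 19*(-24 - 1*11²) + 12939 + (-24 - 1*11²)*681) = -102467/18991 + 422/((-24 - 1*121)² + 19*(-24 - 1*121) + 12939 + (-24 - 1*121)*681) = -102467/18991 + 422/((-24 - 121)² + 19*(-24 - 121) + 12939 + (-24 - 121)*681) = -102467/18991 + 422/((-145)² + 19*(-145) + 12939 - 145*681) = -102467/18991 + 422/(21025 - 2755 + 12939 - 98745) = -102467/18991 + 422/(-67536) = -102467/18991 + 422*(-1/67536) = -102467/18991 - 211/33768 = -494873251/91612584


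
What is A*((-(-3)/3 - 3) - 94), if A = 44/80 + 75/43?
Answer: -47352/215 ≈ -220.24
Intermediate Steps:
A = 1973/860 (A = 44*(1/80) + 75*(1/43) = 11/20 + 75/43 = 1973/860 ≈ 2.2942)
A*((-(-3)/3 - 3) - 94) = 1973*((-(-3)/3 - 3) - 94)/860 = 1973*((-3*(-⅓) - 3) - 94)/860 = 1973*((1 - 3) - 94)/860 = 1973*(-2 - 94)/860 = (1973/860)*(-96) = -47352/215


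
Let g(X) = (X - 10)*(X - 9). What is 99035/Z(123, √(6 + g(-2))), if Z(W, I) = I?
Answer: 99035*√138/138 ≈ 8430.4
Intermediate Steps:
g(X) = (-10 + X)*(-9 + X)
99035/Z(123, √(6 + g(-2))) = 99035/(√(6 + (90 + (-2)² - 19*(-2)))) = 99035/(√(6 + (90 + 4 + 38))) = 99035/(√(6 + 132)) = 99035/(√138) = 99035*(√138/138) = 99035*√138/138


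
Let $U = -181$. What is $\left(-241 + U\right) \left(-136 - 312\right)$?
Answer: $189056$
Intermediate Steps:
$\left(-241 + U\right) \left(-136 - 312\right) = \left(-241 - 181\right) \left(-136 - 312\right) = \left(-422\right) \left(-448\right) = 189056$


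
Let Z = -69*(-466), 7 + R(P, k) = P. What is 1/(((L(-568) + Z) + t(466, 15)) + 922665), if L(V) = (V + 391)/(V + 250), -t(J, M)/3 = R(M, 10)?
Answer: 106/101208329 ≈ 1.0473e-6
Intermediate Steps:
R(P, k) = -7 + P
Z = 32154
t(J, M) = 21 - 3*M (t(J, M) = -3*(-7 + M) = 21 - 3*M)
L(V) = (391 + V)/(250 + V)
1/(((L(-568) + Z) + t(466, 15)) + 922665) = 1/((((391 - 568)/(250 - 568) + 32154) + (21 - 3*15)) + 922665) = 1/(((-177/(-318) + 32154) + (21 - 45)) + 922665) = 1/(((-1/318*(-177) + 32154) - 24) + 922665) = 1/(((59/106 + 32154) - 24) + 922665) = 1/((3408383/106 - 24) + 922665) = 1/(3405839/106 + 922665) = 1/(101208329/106) = 106/101208329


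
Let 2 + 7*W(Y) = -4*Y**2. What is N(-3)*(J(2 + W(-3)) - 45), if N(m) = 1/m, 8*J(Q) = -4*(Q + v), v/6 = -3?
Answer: 80/7 ≈ 11.429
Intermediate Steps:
W(Y) = -2/7 - 4*Y**2/7 (W(Y) = -2/7 + (-4*Y**2)/7 = -2/7 - 4*Y**2/7)
v = -18 (v = 6*(-3) = -18)
J(Q) = 9 - Q/2 (J(Q) = (-4*(Q - 18))/8 = (-4*(-18 + Q))/8 = (72 - 4*Q)/8 = 9 - Q/2)
N(-3)*(J(2 + W(-3)) - 45) = ((9 - (2 + (-2/7 - 4/7*(-3)**2))/2) - 45)/(-3) = -((9 - (2 + (-2/7 - 4/7*9))/2) - 45)/3 = -((9 - (2 + (-2/7 - 36/7))/2) - 45)/3 = -((9 - (2 - 38/7)/2) - 45)/3 = -((9 - 1/2*(-24/7)) - 45)/3 = -((9 + 12/7) - 45)/3 = -(75/7 - 45)/3 = -1/3*(-240/7) = 80/7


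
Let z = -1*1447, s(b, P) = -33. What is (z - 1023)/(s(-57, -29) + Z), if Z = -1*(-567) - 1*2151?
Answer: 2470/1617 ≈ 1.5275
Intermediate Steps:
z = -1447
Z = -1584 (Z = 567 - 2151 = -1584)
(z - 1023)/(s(-57, -29) + Z) = (-1447 - 1023)/(-33 - 1584) = -2470/(-1617) = -2470*(-1/1617) = 2470/1617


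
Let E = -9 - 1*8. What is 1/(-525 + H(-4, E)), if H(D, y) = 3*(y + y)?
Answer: -1/627 ≈ -0.0015949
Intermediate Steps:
E = -17 (E = -9 - 8 = -17)
H(D, y) = 6*y (H(D, y) = 3*(2*y) = 6*y)
1/(-525 + H(-4, E)) = 1/(-525 + 6*(-17)) = 1/(-525 - 102) = 1/(-627) = -1/627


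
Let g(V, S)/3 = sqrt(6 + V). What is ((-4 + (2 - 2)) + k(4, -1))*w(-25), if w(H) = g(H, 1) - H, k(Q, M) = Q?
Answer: 0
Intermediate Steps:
g(V, S) = 3*sqrt(6 + V)
w(H) = -H + 3*sqrt(6 + H) (w(H) = 3*sqrt(6 + H) - H = -H + 3*sqrt(6 + H))
((-4 + (2 - 2)) + k(4, -1))*w(-25) = ((-4 + (2 - 2)) + 4)*(-1*(-25) + 3*sqrt(6 - 25)) = ((-4 + 0) + 4)*(25 + 3*sqrt(-19)) = (-4 + 4)*(25 + 3*(I*sqrt(19))) = 0*(25 + 3*I*sqrt(19)) = 0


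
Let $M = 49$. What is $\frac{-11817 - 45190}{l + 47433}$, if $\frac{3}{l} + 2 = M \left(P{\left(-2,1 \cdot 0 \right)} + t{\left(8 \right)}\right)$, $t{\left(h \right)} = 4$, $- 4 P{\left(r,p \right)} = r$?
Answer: $- \frac{24912059}{20728227} \approx -1.2018$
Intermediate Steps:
$P{\left(r,p \right)} = - \frac{r}{4}$
$l = \frac{6}{437}$ ($l = \frac{3}{-2 + 49 \left(\left(- \frac{1}{4}\right) \left(-2\right) + 4\right)} = \frac{3}{-2 + 49 \left(\frac{1}{2} + 4\right)} = \frac{3}{-2 + 49 \cdot \frac{9}{2}} = \frac{3}{-2 + \frac{441}{2}} = \frac{3}{\frac{437}{2}} = 3 \cdot \frac{2}{437} = \frac{6}{437} \approx 0.01373$)
$\frac{-11817 - 45190}{l + 47433} = \frac{-11817 - 45190}{\frac{6}{437} + 47433} = - \frac{57007}{\frac{20728227}{437}} = \left(-57007\right) \frac{437}{20728227} = - \frac{24912059}{20728227}$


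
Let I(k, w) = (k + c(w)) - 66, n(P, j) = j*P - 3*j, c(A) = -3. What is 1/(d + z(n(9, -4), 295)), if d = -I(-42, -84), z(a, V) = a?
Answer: 1/87 ≈ 0.011494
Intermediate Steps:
n(P, j) = -3*j + P*j (n(P, j) = P*j - 3*j = -3*j + P*j)
I(k, w) = -69 + k (I(k, w) = (k - 3) - 66 = (-3 + k) - 66 = -69 + k)
d = 111 (d = -(-69 - 42) = -1*(-111) = 111)
1/(d + z(n(9, -4), 295)) = 1/(111 - 4*(-3 + 9)) = 1/(111 - 4*6) = 1/(111 - 24) = 1/87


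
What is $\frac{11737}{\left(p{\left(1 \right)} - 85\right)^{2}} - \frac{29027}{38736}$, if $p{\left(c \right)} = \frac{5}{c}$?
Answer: $\frac{16804477}{15494400} \approx 1.0846$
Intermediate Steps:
$\frac{11737}{\left(p{\left(1 \right)} - 85\right)^{2}} - \frac{29027}{38736} = \frac{11737}{\left(\frac{5}{1} - 85\right)^{2}} - \frac{29027}{38736} = \frac{11737}{\left(5 \cdot 1 - 85\right)^{2}} - \frac{29027}{38736} = \frac{11737}{\left(5 - 85\right)^{2}} - \frac{29027}{38736} = \frac{11737}{\left(-80\right)^{2}} - \frac{29027}{38736} = \frac{11737}{6400} - \frac{29027}{38736} = \frac{16804477}{15494400}$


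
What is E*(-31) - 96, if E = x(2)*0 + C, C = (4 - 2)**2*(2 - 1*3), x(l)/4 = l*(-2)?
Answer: 28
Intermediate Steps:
x(l) = -8*l (x(l) = 4*(l*(-2)) = 4*(-2*l) = -8*l)
C = -4 (C = 2**2*(2 - 3) = 4*(-1) = -4)
E = -4 (E = -8*2*0 - 4 = -16*0 - 4 = 0 - 4 = -4)
E*(-31) - 96 = -4*(-31) - 96 = 124 - 96 = 28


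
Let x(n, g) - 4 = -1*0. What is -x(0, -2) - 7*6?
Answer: -46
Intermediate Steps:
x(n, g) = 4 (x(n, g) = 4 - 1*0 = 4 + 0 = 4)
-x(0, -2) - 7*6 = -1*4 - 7*6 = -4 - 42 = -46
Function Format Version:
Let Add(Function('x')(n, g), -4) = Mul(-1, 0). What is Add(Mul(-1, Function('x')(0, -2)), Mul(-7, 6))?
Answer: -46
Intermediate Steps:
Function('x')(n, g) = 4 (Function('x')(n, g) = Add(4, Mul(-1, 0)) = Add(4, 0) = 4)
Add(Mul(-1, Function('x')(0, -2)), Mul(-7, 6)) = Add(Mul(-1, 4), Mul(-7, 6)) = Add(-4, -42) = -46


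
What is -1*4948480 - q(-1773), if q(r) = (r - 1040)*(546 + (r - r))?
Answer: -3412582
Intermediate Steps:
q(r) = -567840 + 546*r (q(r) = (-1040 + r)*(546 + 0) = (-1040 + r)*546 = -567840 + 546*r)
-1*4948480 - q(-1773) = -1*4948480 - (-567840 + 546*(-1773)) = -4948480 - (-567840 - 968058) = -4948480 - 1*(-1535898) = -4948480 + 1535898 = -3412582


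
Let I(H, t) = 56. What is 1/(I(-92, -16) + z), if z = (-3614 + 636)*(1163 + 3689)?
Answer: -1/14449200 ≈ -6.9208e-8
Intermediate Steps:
z = -14449256 (z = -2978*4852 = -14449256)
1/(I(-92, -16) + z) = 1/(56 - 14449256) = 1/(-14449200) = -1/14449200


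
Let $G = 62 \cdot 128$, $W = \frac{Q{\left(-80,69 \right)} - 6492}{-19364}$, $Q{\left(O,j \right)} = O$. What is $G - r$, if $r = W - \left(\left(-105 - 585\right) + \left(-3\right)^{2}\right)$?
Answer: $\frac{35119812}{4841} \approx 7254.7$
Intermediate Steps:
$W = \frac{1643}{4841}$ ($W = \frac{-80 - 6492}{-19364} = \left(-80 - 6492\right) \left(- \frac{1}{19364}\right) = \left(-6572\right) \left(- \frac{1}{19364}\right) = \frac{1643}{4841} \approx 0.33939$)
$G = 7936$
$r = \frac{3298364}{4841}$ ($r = \frac{1643}{4841} - \left(\left(-105 - 585\right) + \left(-3\right)^{2}\right) = \frac{1643}{4841} - \left(-690 + 9\right) = \frac{1643}{4841} - -681 = \frac{1643}{4841} + 681 = \frac{3298364}{4841} \approx 681.34$)
$G - r = 7936 - \frac{3298364}{4841} = \frac{35119812}{4841}$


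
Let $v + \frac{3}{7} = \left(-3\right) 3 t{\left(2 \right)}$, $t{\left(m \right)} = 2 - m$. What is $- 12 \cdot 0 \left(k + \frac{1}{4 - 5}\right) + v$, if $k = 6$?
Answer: $- \frac{3}{7} \approx -0.42857$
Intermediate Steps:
$v = - \frac{3}{7}$ ($v = - \frac{3}{7} + \left(-3\right) 3 \left(2 - 2\right) = - \frac{3}{7} - 9 \left(2 - 2\right) = - \frac{3}{7} - 0 = - \frac{3}{7} + 0 = - \frac{3}{7} \approx -0.42857$)
$- 12 \cdot 0 \left(k + \frac{1}{4 - 5}\right) + v = - 12 \cdot 0 \left(6 + \frac{1}{4 - 5}\right) - \frac{3}{7} = - 12 \cdot 0 \left(6 + \frac{1}{-1}\right) - \frac{3}{7} = - 12 \cdot 0 \left(6 - 1\right) - \frac{3}{7} = - 12 \cdot 0 \cdot 5 - \frac{3}{7} = \left(-12\right) 0 - \frac{3}{7} = 0 - \frac{3}{7} = - \frac{3}{7}$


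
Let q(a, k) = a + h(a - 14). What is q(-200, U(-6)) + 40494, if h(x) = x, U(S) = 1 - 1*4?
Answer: 40080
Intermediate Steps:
U(S) = -3 (U(S) = 1 - 4 = -3)
q(a, k) = -14 + 2*a (q(a, k) = a + (a - 14) = a + (-14 + a) = -14 + 2*a)
q(-200, U(-6)) + 40494 = (-14 + 2*(-200)) + 40494 = (-14 - 400) + 40494 = -414 + 40494 = 40080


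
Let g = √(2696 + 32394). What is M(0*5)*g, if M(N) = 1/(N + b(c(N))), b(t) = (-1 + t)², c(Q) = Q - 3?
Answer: 11*√290/16 ≈ 11.708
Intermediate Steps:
g = 11*√290 (g = √35090 = 11*√290 ≈ 187.32)
c(Q) = -3 + Q
M(N) = 1/(N + (-4 + N)²) (M(N) = 1/(N + (-1 + (-3 + N))²) = 1/(N + (-4 + N)²))
M(0*5)*g = (11*√290)/(0*5 + (-4 + 0*5)²) = (11*√290)/(0 + (-4 + 0)²) = (11*√290)/(0 + (-4)²) = (11*√290)/(0 + 16) = (11*√290)/16 = 11*√290/16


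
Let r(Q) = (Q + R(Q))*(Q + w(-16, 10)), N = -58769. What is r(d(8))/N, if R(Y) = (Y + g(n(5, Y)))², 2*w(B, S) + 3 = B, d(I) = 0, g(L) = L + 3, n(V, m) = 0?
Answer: 171/117538 ≈ 0.0014548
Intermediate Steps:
g(L) = 3 + L
w(B, S) = -3/2 + B/2
R(Y) = (3 + Y)² (R(Y) = (Y + (3 + 0))² = (Y + 3)² = (3 + Y)²)
r(Q) = (-19/2 + Q)*(Q + (3 + Q)²) (r(Q) = (Q + (3 + Q)²)*(Q + (-3/2 + (½)*(-16))) = (Q + (3 + Q)²)*(Q + (-3/2 - 8)) = (Q + (3 + Q)²)*(Q - 19/2) = (Q + (3 + Q)²)*(-19/2 + Q) = (-19/2 + Q)*(Q + (3 + Q)²))
r(d(8))/N = (-171/2 + 0³ - 115/2*0 - 5/2*0²)/(-58769) = (-171/2 + 0 + 0 - 5/2*0)*(-1/58769) = (-171/2 + 0 + 0 + 0)*(-1/58769) = -171/2*(-1/58769) = 171/117538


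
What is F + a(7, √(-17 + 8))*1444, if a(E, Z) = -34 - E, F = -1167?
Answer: -60371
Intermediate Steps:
F + a(7, √(-17 + 8))*1444 = -1167 + (-34 - 1*7)*1444 = -1167 + (-34 - 7)*1444 = -1167 - 41*1444 = -1167 - 59204 = -60371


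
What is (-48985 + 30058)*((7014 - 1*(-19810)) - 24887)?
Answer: -36661599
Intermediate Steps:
(-48985 + 30058)*((7014 - 1*(-19810)) - 24887) = -18927*((7014 + 19810) - 24887) = -18927*(26824 - 24887) = -18927*1937 = -36661599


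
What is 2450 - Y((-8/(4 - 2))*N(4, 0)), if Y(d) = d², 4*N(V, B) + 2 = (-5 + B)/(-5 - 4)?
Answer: 198281/81 ≈ 2447.9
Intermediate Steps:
N(V, B) = -13/36 - B/36 (N(V, B) = -½ + ((-5 + B)/(-5 - 4))/4 = -½ + ((-5 + B)/(-9))/4 = -½ + ((-5 + B)*(-⅑))/4 = -½ + (5/9 - B/9)/4 = -½ + (5/36 - B/36) = -13/36 - B/36)
2450 - Y((-8/(4 - 2))*N(4, 0)) = 2450 - ((-8/(4 - 2))*(-13/36 - 1/36*0))² = 2450 - ((-8/2)*(-13/36 + 0))² = 2450 - (-8*½*(-13/36))² = 2450 - (-4*(-13/36))² = 2450 - (13/9)² = 2450 - 1*169/81 = 2450 - 169/81 = 198281/81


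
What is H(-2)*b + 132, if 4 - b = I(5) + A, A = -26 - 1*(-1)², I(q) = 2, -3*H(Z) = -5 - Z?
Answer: 161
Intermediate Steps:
H(Z) = 5/3 + Z/3 (H(Z) = -(-5 - Z)/3 = 5/3 + Z/3)
A = -27 (A = -26 - 1*1 = -26 - 1 = -27)
b = 29 (b = 4 - (2 - 27) = 4 - 1*(-25) = 4 + 25 = 29)
H(-2)*b + 132 = (5/3 + (⅓)*(-2))*29 + 132 = (5/3 - ⅔)*29 + 132 = 1*29 + 132 = 29 + 132 = 161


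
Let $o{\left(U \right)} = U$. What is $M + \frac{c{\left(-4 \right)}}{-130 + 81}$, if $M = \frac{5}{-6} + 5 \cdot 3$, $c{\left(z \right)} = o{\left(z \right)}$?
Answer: $\frac{4189}{294} \approx 14.248$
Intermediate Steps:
$c{\left(z \right)} = z$
$M = \frac{85}{6}$ ($M = 5 \left(- \frac{1}{6}\right) + 15 = - \frac{5}{6} + 15 = \frac{85}{6} \approx 14.167$)
$M + \frac{c{\left(-4 \right)}}{-130 + 81} = \frac{85}{6} - \frac{4}{-130 + 81} = \frac{85}{6} - \frac{4}{-49} = \frac{85}{6} - - \frac{4}{49} = \frac{85}{6} + \frac{4}{49} = \frac{4189}{294}$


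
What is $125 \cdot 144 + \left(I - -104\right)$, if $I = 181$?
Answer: $18285$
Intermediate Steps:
$125 \cdot 144 + \left(I - -104\right) = 125 \cdot 144 + \left(181 - -104\right) = 18000 + \left(181 + 104\right) = 18000 + 285 = 18285$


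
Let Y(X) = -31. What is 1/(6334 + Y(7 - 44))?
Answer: 1/6303 ≈ 0.00015865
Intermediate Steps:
1/(6334 + Y(7 - 44)) = 1/(6334 - 31) = 1/6303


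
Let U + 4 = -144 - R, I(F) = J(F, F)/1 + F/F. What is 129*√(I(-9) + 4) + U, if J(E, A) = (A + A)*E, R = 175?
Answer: -323 + 129*√167 ≈ 1344.0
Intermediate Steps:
J(E, A) = 2*A*E (J(E, A) = (2*A)*E = 2*A*E)
I(F) = 1 + 2*F² (I(F) = (2*F*F)/1 + F/F = (2*F²)*1 + 1 = 2*F² + 1 = 1 + 2*F²)
U = -323 (U = -4 + (-144 - 1*175) = -4 + (-144 - 175) = -4 - 319 = -323)
129*√(I(-9) + 4) + U = 129*√((1 + 2*(-9)²) + 4) - 323 = 129*√((1 + 2*81) + 4) - 323 = 129*√((1 + 162) + 4) - 323 = 129*√(163 + 4) - 323 = 129*√167 - 323 = -323 + 129*√167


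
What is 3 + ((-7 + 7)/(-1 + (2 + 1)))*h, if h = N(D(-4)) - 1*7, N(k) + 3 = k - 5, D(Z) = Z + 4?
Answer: 3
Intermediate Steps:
D(Z) = 4 + Z
N(k) = -8 + k (N(k) = -3 + (k - 5) = -3 + (-5 + k) = -8 + k)
h = -15 (h = (-8 + (4 - 4)) - 1*7 = (-8 + 0) - 7 = -8 - 7 = -15)
3 + ((-7 + 7)/(-1 + (2 + 1)))*h = 3 + ((-7 + 7)/(-1 + (2 + 1)))*(-15) = 3 + (0/(-1 + 3))*(-15) = 3 + (0/2)*(-15) = 3 + (0*(½))*(-15) = 3 + 0*(-15) = 3 + 0 = 3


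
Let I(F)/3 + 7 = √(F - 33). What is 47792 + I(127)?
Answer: 47771 + 3*√94 ≈ 47800.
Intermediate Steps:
I(F) = -21 + 3*√(-33 + F) (I(F) = -21 + 3*√(F - 33) = -21 + 3*√(-33 + F))
47792 + I(127) = 47792 + (-21 + 3*√(-33 + 127)) = 47792 + (-21 + 3*√94) = 47771 + 3*√94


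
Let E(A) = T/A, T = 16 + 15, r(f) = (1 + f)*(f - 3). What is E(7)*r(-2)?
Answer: 155/7 ≈ 22.143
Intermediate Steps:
r(f) = (1 + f)*(-3 + f)
T = 31
E(A) = 31/A
E(7)*r(-2) = (31/7)*(-3 + (-2)² - 2*(-2)) = (31*(⅐))*(-3 + 4 + 4) = (31/7)*5 = 155/7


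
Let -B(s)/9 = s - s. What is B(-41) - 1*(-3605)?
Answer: 3605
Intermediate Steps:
B(s) = 0 (B(s) = -9*(s - s) = -9*0 = 0)
B(-41) - 1*(-3605) = 0 - 1*(-3605) = 0 + 3605 = 3605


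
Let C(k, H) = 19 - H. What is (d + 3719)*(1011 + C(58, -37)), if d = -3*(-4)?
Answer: 3980977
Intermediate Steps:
d = 12
(d + 3719)*(1011 + C(58, -37)) = (12 + 3719)*(1011 + (19 - 1*(-37))) = 3731*(1011 + (19 + 37)) = 3731*(1011 + 56) = 3731*1067 = 3980977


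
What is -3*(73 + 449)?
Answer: -1566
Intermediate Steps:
-3*(73 + 449) = -3*522 = -1566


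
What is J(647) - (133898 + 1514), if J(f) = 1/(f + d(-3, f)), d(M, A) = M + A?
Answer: -174816891/1291 ≈ -1.3541e+5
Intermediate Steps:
d(M, A) = A + M
J(f) = 1/(-3 + 2*f) (J(f) = 1/(f + (f - 3)) = 1/(f + (-3 + f)) = 1/(-3 + 2*f))
J(647) - (133898 + 1514) = 1/(-3 + 2*647) - (133898 + 1514) = 1/(-3 + 1294) - 1*135412 = 1/1291 - 135412 = -174816891/1291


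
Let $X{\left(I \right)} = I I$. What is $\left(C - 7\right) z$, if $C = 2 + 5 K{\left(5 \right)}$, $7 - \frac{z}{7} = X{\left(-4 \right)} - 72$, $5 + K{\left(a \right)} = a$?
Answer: $-2205$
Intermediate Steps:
$X{\left(I \right)} = I^{2}$
$K{\left(a \right)} = -5 + a$
$z = 441$ ($z = 49 - 7 \left(\left(-4\right)^{2} - 72\right) = 49 - 7 \left(16 - 72\right) = 49 - -392 = 49 + 392 = 441$)
$C = 2$ ($C = 2 + 5 \left(-5 + 5\right) = 2 + 5 \cdot 0 = 2 + 0 = 2$)
$\left(C - 7\right) z = \left(2 - 7\right) 441 = \left(-5\right) 441 = -2205$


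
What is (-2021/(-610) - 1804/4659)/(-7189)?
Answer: -8315399/20431066110 ≈ -0.00040700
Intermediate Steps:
(-2021/(-610) - 1804/4659)/(-7189) = (-2021*(-1/610) - 1804*1/4659)*(-1/7189) = (2021/610 - 1804/4659)*(-1/7189) = (8315399/2841990)*(-1/7189) = -8315399/20431066110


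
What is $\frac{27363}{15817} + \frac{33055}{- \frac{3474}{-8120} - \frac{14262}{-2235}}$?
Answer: $\frac{316394055685043}{65151187837} \approx 4856.3$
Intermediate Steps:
$\frac{27363}{15817} + \frac{33055}{- \frac{3474}{-8120} - \frac{14262}{-2235}} = 27363 \cdot \frac{1}{15817} + \frac{33055}{\left(-3474\right) \left(- \frac{1}{8120}\right) - - \frac{4754}{745}} = \frac{27363}{15817} + \frac{33055}{\frac{1737}{4060} + \frac{4754}{745}} = \frac{27363}{15817} + \frac{33055}{\frac{4119061}{604940}} = \frac{27363}{15817} + 33055 \cdot \frac{604940}{4119061} = \frac{27363}{15817} + \frac{19996291700}{4119061} = \frac{316394055685043}{65151187837}$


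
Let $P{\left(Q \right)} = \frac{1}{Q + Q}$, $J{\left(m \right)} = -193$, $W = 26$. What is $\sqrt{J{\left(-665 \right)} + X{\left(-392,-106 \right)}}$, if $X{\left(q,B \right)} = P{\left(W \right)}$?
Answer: $\frac{3 i \sqrt{14495}}{26} \approx 13.892 i$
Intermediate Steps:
$P{\left(Q \right)} = \frac{1}{2 Q}$
$X{\left(q,B \right)} = \frac{1}{52}$ ($X{\left(q,B \right)} = \frac{1}{2 \cdot 26} = \frac{1}{2} \cdot \frac{1}{26} = \frac{1}{52}$)
$\sqrt{J{\left(-665 \right)} + X{\left(-392,-106 \right)}} = \sqrt{-193 + \frac{1}{52}} = \sqrt{- \frac{10035}{52}} = \frac{3 i \sqrt{14495}}{26}$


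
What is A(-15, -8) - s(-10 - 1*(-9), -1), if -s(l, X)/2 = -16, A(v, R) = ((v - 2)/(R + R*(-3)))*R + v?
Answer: -77/2 ≈ -38.500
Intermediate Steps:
A(v, R) = 1 + v/2 (A(v, R) = ((-2 + v)/(R - 3*R))*R + v = ((-2 + v)/((-2*R)))*R + v = ((-2 + v)*(-1/(2*R)))*R + v = (-(-2 + v)/(2*R))*R + v = (1 - v/2) + v = 1 + v/2)
s(l, X) = 32 (s(l, X) = -2*(-16) = 32)
A(-15, -8) - s(-10 - 1*(-9), -1) = (1 + (½)*(-15)) - 1*32 = (1 - 15/2) - 32 = -13/2 - 32 = -77/2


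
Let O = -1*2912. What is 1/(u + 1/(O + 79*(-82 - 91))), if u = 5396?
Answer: 16579/89460283 ≈ 0.00018532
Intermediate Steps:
O = -2912
1/(u + 1/(O + 79*(-82 - 91))) = 1/(5396 + 1/(-2912 + 79*(-82 - 91))) = 1/(5396 + 1/(-2912 + 79*(-173))) = 1/(5396 + 1/(-2912 - 13667)) = 1/(5396 + 1/(-16579)) = 1/(5396 - 1/16579) = 1/(89460283/16579) = 16579/89460283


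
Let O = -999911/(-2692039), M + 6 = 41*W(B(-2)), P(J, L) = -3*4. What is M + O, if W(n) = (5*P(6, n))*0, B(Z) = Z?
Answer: -15152323/2692039 ≈ -5.6286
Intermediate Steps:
P(J, L) = -12
W(n) = 0 (W(n) = (5*(-12))*0 = -60*0 = 0)
M = -6 (M = -6 + 41*0 = -6 + 0 = -6)
O = 999911/2692039 (O = -999911*(-1/2692039) = 999911/2692039 ≈ 0.37143)
M + O = -6 + 999911/2692039 = -15152323/2692039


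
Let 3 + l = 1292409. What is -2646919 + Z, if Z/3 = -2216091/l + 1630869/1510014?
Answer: -143488931775243416/54209754269 ≈ -2.6469e+6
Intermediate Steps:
l = 1292406 (l = -3 + 1292409 = 1292406)
Z = -103215296205/54209754269 (Z = 3*(-2216091/1292406 + 1630869/1510014) = 3*(-2216091*1/1292406 + 1630869*(1/1510014)) = 3*(-738697/430802 + 543623/503338) = 3*(-34405098735/54209754269) = -103215296205/54209754269 ≈ -1.9040)
-2646919 + Z = -2646919 - 103215296205/54209754269 = -143488931775243416/54209754269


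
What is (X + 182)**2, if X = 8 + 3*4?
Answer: 40804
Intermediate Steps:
X = 20 (X = 8 + 12 = 20)
(X + 182)**2 = (20 + 182)**2 = 202**2 = 40804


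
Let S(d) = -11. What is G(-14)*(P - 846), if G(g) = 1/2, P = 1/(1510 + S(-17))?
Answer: -1268153/2998 ≈ -423.00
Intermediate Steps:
P = 1/1499 (P = 1/(1510 - 11) = 1/1499 ≈ 0.00066711)
G(g) = 1/2
G(-14)*(P - 846) = (1/1499 - 846)/2 = (1/2)*(-1268153/1499) = -1268153/2998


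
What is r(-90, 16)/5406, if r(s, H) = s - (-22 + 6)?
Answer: -37/2703 ≈ -0.013688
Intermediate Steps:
r(s, H) = 16 + s (r(s, H) = s - 1*(-16) = s + 16 = 16 + s)
r(-90, 16)/5406 = (16 - 90)/5406 = -74*1/5406 = -37/2703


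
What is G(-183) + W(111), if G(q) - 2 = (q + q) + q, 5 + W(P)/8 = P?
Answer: 301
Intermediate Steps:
W(P) = -40 + 8*P
G(q) = 2 + 3*q (G(q) = 2 + ((q + q) + q) = 2 + (2*q + q) = 2 + 3*q)
G(-183) + W(111) = (2 + 3*(-183)) + (-40 + 8*111) = (2 - 549) + (-40 + 888) = -547 + 848 = 301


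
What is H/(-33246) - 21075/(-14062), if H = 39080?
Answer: 75558245/233752626 ≈ 0.32324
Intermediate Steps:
H/(-33246) - 21075/(-14062) = 39080/(-33246) - 21075/(-14062) = 39080*(-1/33246) - 21075*(-1/14062) = -19540/16623 + 21075/14062 = 75558245/233752626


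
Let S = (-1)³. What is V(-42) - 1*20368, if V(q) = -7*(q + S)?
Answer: -20067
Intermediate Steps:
S = -1
V(q) = 7 - 7*q (V(q) = -7*(q - 1) = -7*(-1 + q) = 7 - 7*q)
V(-42) - 1*20368 = (7 - 7*(-42)) - 1*20368 = (7 + 294) - 20368 = 301 - 20368 = -20067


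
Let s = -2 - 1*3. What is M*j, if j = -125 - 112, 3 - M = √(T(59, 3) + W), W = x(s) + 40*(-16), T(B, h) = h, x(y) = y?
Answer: -711 + 237*I*√642 ≈ -711.0 + 6005.0*I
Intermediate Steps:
s = -5 (s = -2 - 3 = -5)
W = -645 (W = -5 + 40*(-16) = -5 - 640 = -645)
M = 3 - I*√642 (M = 3 - √(3 - 645) = 3 - √(-642) = 3 - I*√642 ≈ 3.0 - 25.338*I)
j = -237
M*j = (3 - I*√642)*(-237) = -711 + 237*I*√642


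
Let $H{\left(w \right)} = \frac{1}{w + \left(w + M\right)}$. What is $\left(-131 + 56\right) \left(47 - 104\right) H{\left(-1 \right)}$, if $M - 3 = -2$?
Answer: $-4275$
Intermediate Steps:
$M = 1$ ($M = 3 - 2 = 1$)
$H{\left(w \right)} = \frac{1}{1 + 2 w}$ ($H{\left(w \right)} = \frac{1}{w + \left(w + 1\right)} = \frac{1}{w + \left(1 + w\right)} = \frac{1}{1 + 2 w}$)
$\left(-131 + 56\right) \left(47 - 104\right) H{\left(-1 \right)} = \frac{\left(-131 + 56\right) \left(47 - 104\right)}{1 + 2 \left(-1\right)} = \frac{\left(-75\right) \left(-57\right)}{1 - 2} = \frac{4275}{-1} = 4275 \left(-1\right) = -4275$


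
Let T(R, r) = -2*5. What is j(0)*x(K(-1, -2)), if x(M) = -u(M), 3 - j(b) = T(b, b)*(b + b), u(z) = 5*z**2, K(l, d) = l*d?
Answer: -60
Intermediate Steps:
T(R, r) = -10
K(l, d) = d*l
j(b) = 3 + 20*b (j(b) = 3 - (-10)*(b + b) = 3 - (-10)*2*b = 3 - (-20)*b = 3 + 20*b)
x(M) = -5*M**2
j(0)*x(K(-1, -2)) = (3 + 20*0)*(-5*(-2*(-1))**2) = (3 + 0)*(-5*2**2) = 3*(-5*4) = 3*(-20) = -60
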